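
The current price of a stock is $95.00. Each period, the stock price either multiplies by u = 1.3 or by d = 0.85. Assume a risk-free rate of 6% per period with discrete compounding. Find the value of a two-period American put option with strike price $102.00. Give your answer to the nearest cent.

$10.69

Risk-neutral probability p = (1 + 0.06 − 0.85)/(1.3 − 0.85) = 0.2100/0.4500 = 0.4667
Terminal stock prices: S_uu = 160.6, S_ud = 105, S_dd = 68.64
Terminal payoffs (K − S): max(-58.55, 0) = 0, max(-2.975, 0) = 0, max(33.36, 0) = 33.36
Node u (S = 123.5): continuation = 1/1.06·[0.4667·0.0000 + 0.5333·0.0000] = 0.0000; exercise value = 0.0000 ≤ continuation, so V_u = 0.0000
Node d (S = 80.75): continuation = 1/1.06·[0.4667·0.0000 + 0.5333·33.3625] = 16.7862; exercise value = 21.2500 > continuation, so V_d = 21.2500 (exercise)
Node 0 (S = 95): continuation = 1/1.06·[0.4667·0.0000 + 0.5333·21.2500] = 10.6918; exercise value = 7.0000 ≤ continuation, so V_0 = 10.6918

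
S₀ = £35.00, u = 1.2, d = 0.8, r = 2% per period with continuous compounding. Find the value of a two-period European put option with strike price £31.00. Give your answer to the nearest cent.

Risk-neutral probability p = (e^0.02 − 0.8)/(1.2 − 0.8) = 0.2202/0.4000 = 0.5505
Terminal stock prices: S_uu = 50.4, S_ud = 33.6, S_dd = 22.4
Terminal payoffs (K − S): max(-19.4, 0) = 0, max(-2.6, 0) = 0, max(8.6, 0) = 8.6
Node u (S = 42): V_u = e^(−0.02)·[0.5505·0.0000 + 0.4495·0.0000] = 0.0000
Node d (S = 28): V_d = e^(−0.02)·[0.5505·0.0000 + 0.4495·8.6000] = 3.7891
Node 0 (S = 35): V_0 = e^(−0.02)·[0.5505·0.0000 + 0.4495·3.7891] = 1.6695

£1.67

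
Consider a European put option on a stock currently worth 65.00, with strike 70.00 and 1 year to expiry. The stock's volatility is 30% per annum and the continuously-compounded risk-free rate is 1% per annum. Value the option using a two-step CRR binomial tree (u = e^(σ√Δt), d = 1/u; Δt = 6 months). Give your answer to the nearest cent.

10.42

CRR parameters: u = e^(σ√Δt) = e^(0.3·√0.5) = 1.2363, d = 1/u = 0.8089
Per-period rate: rΔt = 0.01·0.5 = 0.005, so R = e^0.005 = 1.0050
Risk-neutral probability p = (e^0.005 − 0.8089)/(1.2363 − 0.8089) = 0.1962/0.4275 = 0.4589
Terminal stock prices: S_uu = 99.35, S_ud = 65, S_dd = 42.53
Terminal payoffs (K − S): max(-29.35, 0) = 0, max(5, 0) = 5, max(27.47, 0) = 27.47
Node u (S = 80.36): V_u = e^(−0.005)·[0.4589·0.0000 + 0.5411·5.0000] = 2.6920
Node d (S = 52.58): V_d = e^(−0.005)·[0.4589·5.0000 + 0.5411·27.4737] = 17.0751
Node 0 (S = 65): V_0 = e^(−0.005)·[0.4589·2.6920 + 0.5411·17.0751] = 10.4226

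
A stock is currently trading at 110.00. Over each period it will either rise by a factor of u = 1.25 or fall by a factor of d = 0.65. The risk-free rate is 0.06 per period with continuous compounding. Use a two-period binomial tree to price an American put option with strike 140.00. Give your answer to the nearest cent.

Risk-neutral probability p = (e^0.06 − 0.65)/(1.25 − 0.65) = 0.4118/0.6000 = 0.6864
Terminal stock prices: S_uu = 171.9, S_ud = 89.38, S_dd = 46.48
Terminal payoffs (K − S): max(-31.88, 0) = 0, max(50.62, 0) = 50.62, max(93.53, 0) = 93.53
Node u (S = 137.5): continuation = e^(−0.06)·[0.6864·0.0000 + 0.3136·50.6250] = 14.9517; exercise value = 2.5000 ≤ continuation, so V_u = 14.9517
Node d (S = 71.5): continuation = e^(−0.06)·[0.6864·50.6250 + 0.3136·93.5250] = 60.3470; exercise value = 68.5000 > continuation, so V_d = 68.5000 (exercise)
Node 0 (S = 110): continuation = e^(−0.06)·[0.6864·14.9517 + 0.3136·68.5000] = 29.8961; exercise value = 30.0000 > continuation, so V_0 = 30.0000 (exercise)

30.00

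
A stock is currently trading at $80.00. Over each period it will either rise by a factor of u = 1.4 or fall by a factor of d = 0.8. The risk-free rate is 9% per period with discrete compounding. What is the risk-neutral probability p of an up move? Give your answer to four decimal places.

Risk-neutral probability p = (1 + 0.09 − 0.8)/(1.4 − 0.8) = 0.2900/0.6000 = 0.4833

p = 0.4833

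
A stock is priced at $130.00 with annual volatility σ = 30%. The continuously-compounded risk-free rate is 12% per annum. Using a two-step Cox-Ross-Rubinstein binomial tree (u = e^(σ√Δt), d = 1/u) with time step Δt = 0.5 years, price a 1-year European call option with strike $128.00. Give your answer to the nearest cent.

$22.82

CRR parameters: u = e^(σ√Δt) = e^(0.3·√0.5) = 1.2363, d = 1/u = 0.8089
Per-period rate: rΔt = 0.12·0.5 = 0.06, so R = e^0.06 = 1.0618
Risk-neutral probability p = (e^0.06 − 0.8089)/(1.2363 − 0.8089) = 0.2530/0.4275 = 0.5918
Terminal stock prices: S_uu = 198.7, S_ud = 130, S_dd = 85.05
Terminal payoffs (S − K): max(70.7, 0) = 70.7, max(2, 0) = 2, max(-42.95, 0) = 0
Node u (S = 160.7): V_u = e^(−0.06)·[0.5918·70.7005 + 0.4082·2.0000] = 40.1746
Node d (S = 105.2): V_d = e^(−0.06)·[0.5918·2.0000 + 0.4082·0.0000] = 1.1147
Node 0 (S = 130): V_0 = e^(−0.06)·[0.5918·40.1746 + 0.4082·1.1147] = 22.8203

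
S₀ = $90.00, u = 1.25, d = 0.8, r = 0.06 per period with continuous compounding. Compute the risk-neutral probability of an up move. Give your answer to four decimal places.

p = 0.5819

Risk-neutral probability p = (e^0.06 − 0.8)/(1.25 − 0.8) = 0.2618/0.4500 = 0.5819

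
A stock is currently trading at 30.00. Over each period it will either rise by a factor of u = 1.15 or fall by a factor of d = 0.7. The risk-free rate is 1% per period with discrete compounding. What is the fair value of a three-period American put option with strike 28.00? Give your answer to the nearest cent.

3.00

Risk-neutral probability p = (1 + 0.01 − 0.7)/(1.15 − 0.7) = 0.3100/0.4500 = 0.6889
Terminal stock prices: S_uuu = 45.63, S_uud = 27.77, S_udd = 16.9, S_ddd = 10.29
Terminal payoffs (K − S): max(-17.63, 0) = 0, max(0.2275, 0) = 0.2275, max(11.1, 0) = 11.1, max(17.71, 0) = 17.71
Node uu (S = 39.67): continuation = 1/1.01·[0.6889·0.0000 + 0.3111·0.2275] = 0.0701; exercise value = 0.0000 ≤ continuation, so V_uu = 0.0701
Node ud (S = 24.15): continuation = 1/1.01·[0.6889·0.2275 + 0.3111·11.0950] = 3.5728; exercise value = 3.8500 > continuation, so V_ud = 3.8500 (exercise)
Node dd (S = 14.7): continuation = 1/1.01·[0.6889·11.0950 + 0.3111·17.7100] = 13.0228; exercise value = 13.3000 > continuation, so V_dd = 13.3000 (exercise)
Node u (S = 34.5): continuation = 1/1.01·[0.6889·0.0701 + 0.3111·3.8500] = 1.2337; exercise value = 0.0000 ≤ continuation, so V_u = 1.2337
Node d (S = 21): continuation = 1/1.01·[0.6889·3.8500 + 0.3111·13.3000] = 6.7228; exercise value = 7.0000 > continuation, so V_d = 7.0000 (exercise)
Node 0 (S = 30): continuation = 1/1.01·[0.6889·1.2337 + 0.3111·7.0000] = 2.9977; exercise value = 0.0000 ≤ continuation, so V_0 = 2.9977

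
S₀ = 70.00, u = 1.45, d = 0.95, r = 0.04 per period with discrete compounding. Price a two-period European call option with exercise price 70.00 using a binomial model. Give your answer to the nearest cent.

Risk-neutral probability p = (1 + 0.04 − 0.95)/(1.45 − 0.95) = 0.0900/0.5000 = 0.1800
Terminal stock prices: S_uu = 147.2, S_ud = 96.42, S_dd = 63.17
Terminal payoffs (S − K): max(77.18, 0) = 77.18, max(26.42, 0) = 26.42, max(-6.825, 0) = 0
Node u (S = 101.5): V_u = 1/1.04·[0.1800·77.1750 + 0.8200·26.4250] = 34.1923
Node d (S = 66.5): V_d = 1/1.04·[0.1800·26.4250 + 0.8200·0.0000] = 4.5736
Node 0 (S = 70): V_0 = 1/1.04·[0.1800·34.1923 + 0.8200·4.5736] = 9.5240

9.52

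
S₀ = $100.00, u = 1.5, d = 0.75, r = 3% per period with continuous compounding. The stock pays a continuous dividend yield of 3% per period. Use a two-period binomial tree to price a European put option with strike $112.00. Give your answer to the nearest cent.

$23.33

Per-period risk-free factor R = e^0.03 = 1.0305; dividend-adjusted growth = e^(0.03−0.03) = 1.0000.
Risk-neutral probability p = (1.0000 − 0.75)/(1.5 − 0.75) = 0.2500/0.7500 = 0.3333
Terminal stock prices: S_uu = 225, S_ud = 112.5, S_dd = 56.25
Terminal payoffs (K − S): max(-113, 0) = 0, max(-0.5, 0) = 0, max(55.75, 0) = 55.75
Node u (S = 150): V_u = e^(−0.03)·[0.3333·0.0000 + 0.6667·0.0000] = 0.0000
Node d (S = 75): V_d = e^(−0.03)·[0.3333·0.0000 + 0.6667·55.7500] = 36.0682
Node 0 (S = 100): V_0 = e^(−0.03)·[0.3333·0.0000 + 0.6667·36.0682] = 23.3348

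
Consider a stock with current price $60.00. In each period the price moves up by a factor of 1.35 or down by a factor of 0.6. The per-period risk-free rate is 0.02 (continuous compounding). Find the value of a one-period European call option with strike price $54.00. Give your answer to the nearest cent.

$14.83

Risk-neutral probability p = (e^0.02 − 0.6)/(1.35 − 0.6) = 0.4202/0.7500 = 0.5603
Terminal stock prices: S_u = 81, S_d = 36
Terminal payoffs (S − K): max(27, 0) = 27, max(-18, 0) = 0
Node 0 (S = 60): V_0 = e^(−0.02)·[0.5603·27.0000 + 0.4397·0.0000] = 14.8277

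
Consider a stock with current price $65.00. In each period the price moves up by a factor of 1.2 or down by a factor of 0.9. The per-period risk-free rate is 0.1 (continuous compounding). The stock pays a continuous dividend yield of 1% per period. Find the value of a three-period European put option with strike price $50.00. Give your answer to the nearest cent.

$0.09

Per-period risk-free factor R = e^0.1 = 1.1052; dividend-adjusted growth = e^(0.1−0.01) = 1.0942.
Risk-neutral probability p = (1.0942 − 0.9)/(1.2 − 0.9) = 0.1942/0.3000 = 0.6472
Terminal stock prices: S_uuu = 112.3, S_uud = 84.24, S_udd = 63.18, S_ddd = 47.39
Terminal payoffs (K − S): max(-62.32, 0) = 0, max(-34.24, 0) = 0, max(-13.18, 0) = 0, max(2.615, 0) = 2.615
Node uu (S = 93.6): V_uu = e^(−0.1)·[0.6472·0.0000 + 0.3528·0.0000] = 0.0000
Node ud (S = 70.2): V_ud = e^(−0.1)·[0.6472·0.0000 + 0.3528·0.0000] = 0.0000
Node dd (S = 52.65): V_dd = e^(−0.1)·[0.6472·0.0000 + 0.3528·2.6150] = 0.8347
Node u (S = 78): V_u = e^(−0.1)·[0.6472·0.0000 + 0.3528·0.0000] = 0.0000
Node d (S = 58.5): V_d = e^(−0.1)·[0.6472·0.0000 + 0.3528·0.8347] = 0.2664
Node 0 (S = 65): V_0 = e^(−0.1)·[0.6472·0.0000 + 0.3528·0.2664] = 0.0850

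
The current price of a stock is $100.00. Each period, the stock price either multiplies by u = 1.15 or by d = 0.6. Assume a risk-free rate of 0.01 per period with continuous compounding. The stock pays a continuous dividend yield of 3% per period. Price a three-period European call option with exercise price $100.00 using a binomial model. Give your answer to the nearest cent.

$16.70

Per-period risk-free factor R = e^0.01 = 1.0101; dividend-adjusted growth = e^(0.01−0.03) = 0.9802.
Risk-neutral probability p = (0.9802 − 0.6)/(1.15 − 0.6) = 0.3802/0.5500 = 0.6913
Terminal stock prices: S_uuu = 152.1, S_uud = 79.35, S_udd = 41.4, S_ddd = 21.6
Terminal payoffs (S − K): max(52.09, 0) = 52.09, max(-20.65, 0) = 0, max(-58.6, 0) = 0, max(-78.4, 0) = 0
Node uu (S = 132.2): V_uu = e^(−0.01)·[0.6913·52.0875 + 0.3087·0.0000] = 35.6483
Node ud (S = 69): V_ud = e^(−0.01)·[0.6913·0.0000 + 0.3087·0.0000] = 0.0000
Node dd (S = 36): V_dd = e^(−0.01)·[0.6913·0.0000 + 0.3087·0.0000] = 0.0000
Node u (S = 115): V_u = e^(−0.01)·[0.6913·35.6483 + 0.3087·0.0000] = 24.3974
Node d (S = 60): V_d = e^(−0.01)·[0.6913·0.0000 + 0.3087·0.0000] = 0.0000
Node 0 (S = 100): V_0 = e^(−0.01)·[0.6913·24.3974 + 0.3087·0.0000] = 16.6974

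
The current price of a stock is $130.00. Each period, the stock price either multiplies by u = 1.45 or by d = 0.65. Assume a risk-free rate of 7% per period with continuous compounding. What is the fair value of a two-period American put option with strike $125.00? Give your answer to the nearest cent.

$18.35

Risk-neutral probability p = (e^0.07 − 0.65)/(1.45 − 0.65) = 0.4225/0.8000 = 0.5281
Terminal stock prices: S_uu = 273.3, S_ud = 122.5, S_dd = 54.93
Terminal payoffs (K − S): max(-148.3, 0) = 0, max(2.475, 0) = 2.475, max(70.07, 0) = 70.07
Node u (S = 188.5): continuation = e^(−0.07)·[0.5281·0.0000 + 0.4719·2.4750] = 1.0889; exercise value = 0.0000 ≤ continuation, so V_u = 1.0889
Node d (S = 84.5): continuation = e^(−0.07)·[0.5281·2.4750 + 0.4719·70.0750] = 32.0492; exercise value = 40.5000 > continuation, so V_d = 40.5000 (exercise)
Node 0 (S = 130): continuation = e^(−0.07)·[0.5281·1.0889 + 0.4719·40.5000] = 18.3547; exercise value = 0.0000 ≤ continuation, so V_0 = 18.3547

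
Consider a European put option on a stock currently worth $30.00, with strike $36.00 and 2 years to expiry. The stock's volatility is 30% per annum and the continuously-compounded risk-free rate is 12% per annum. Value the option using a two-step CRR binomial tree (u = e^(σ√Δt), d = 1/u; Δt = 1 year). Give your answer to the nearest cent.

CRR parameters: u = e^(σ√Δt) = e^(0.3·√1) = 1.3499, d = 1/u = 0.7408
Per-period rate: rΔt = 0.12·1 = 0.12, so R = e^0.12 = 1.1275
Risk-neutral probability p = (e^0.12 − 0.7408)/(1.3499 − 0.7408) = 0.3867/0.6090 = 0.6349
Terminal stock prices: S_uu = 54.66, S_ud = 30, S_dd = 16.46
Terminal payoffs (K − S): max(-18.66, 0) = 0, max(6, 0) = 6, max(19.54, 0) = 19.54
Node u (S = 40.5): V_u = e^(−0.12)·[0.6349·0.0000 + 0.3651·6.0000] = 1.9429
Node d (S = 22.22): V_d = e^(−0.12)·[0.6349·6.0000 + 0.3651·19.5357] = 9.7046
Node 0 (S = 30): V_0 = e^(−0.12)·[0.6349·1.9429 + 0.3651·9.7046] = 4.2366

$4.24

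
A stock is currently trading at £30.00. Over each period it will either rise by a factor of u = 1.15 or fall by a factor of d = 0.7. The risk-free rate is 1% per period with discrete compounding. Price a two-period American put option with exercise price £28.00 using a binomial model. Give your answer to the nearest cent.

Risk-neutral probability p = (1 + 0.01 − 0.7)/(1.15 − 0.7) = 0.3100/0.4500 = 0.6889
Terminal stock prices: S_uu = 39.67, S_ud = 24.15, S_dd = 14.7
Terminal payoffs (K − S): max(-11.67, 0) = 0, max(3.85, 0) = 3.85, max(13.3, 0) = 13.3
Node u (S = 34.5): continuation = 1/1.01·[0.6889·0.0000 + 0.3111·3.8500] = 1.1859; exercise value = 0.0000 ≤ continuation, so V_u = 1.1859
Node d (S = 21): continuation = 1/1.01·[0.6889·3.8500 + 0.3111·13.3000] = 6.7228; exercise value = 7.0000 > continuation, so V_d = 7.0000 (exercise)
Node 0 (S = 30): continuation = 1/1.01·[0.6889·1.1859 + 0.3111·7.0000] = 2.9651; exercise value = 0.0000 ≤ continuation, so V_0 = 2.9651

£2.97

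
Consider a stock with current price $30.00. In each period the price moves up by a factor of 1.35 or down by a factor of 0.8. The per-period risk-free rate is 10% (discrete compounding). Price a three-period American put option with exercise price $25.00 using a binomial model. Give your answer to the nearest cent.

Risk-neutral probability p = (1 + 0.1 − 0.8)/(1.35 − 0.8) = 0.3000/0.5500 = 0.5455
Terminal stock prices: S_uuu = 73.81, S_uud = 43.74, S_udd = 25.92, S_ddd = 15.36
Terminal payoffs (K − S): max(-48.81, 0) = 0, max(-18.74, 0) = 0, max(-0.92, 0) = 0, max(9.64, 0) = 9.64
Node uu (S = 54.68): continuation = 1/1.1·[0.5455·0.0000 + 0.4545·0.0000] = 0.0000; exercise value = 0.0000 ≤ continuation, so V_uu = 0.0000
Node ud (S = 32.4): continuation = 1/1.1·[0.5455·0.0000 + 0.4545·0.0000] = 0.0000; exercise value = 0.0000 ≤ continuation, so V_ud = 0.0000
Node dd (S = 19.2): continuation = 1/1.1·[0.5455·0.0000 + 0.4545·9.6400] = 3.9835; exercise value = 5.8000 > continuation, so V_dd = 5.8000 (exercise)
Node u (S = 40.5): continuation = 1/1.1·[0.5455·0.0000 + 0.4545·0.0000] = 0.0000; exercise value = 0.0000 ≤ continuation, so V_u = 0.0000
Node d (S = 24): continuation = 1/1.1·[0.5455·0.0000 + 0.4545·5.8000] = 2.3967; exercise value = 1.0000 ≤ continuation, so V_d = 2.3967
Node 0 (S = 30): continuation = 1/1.1·[0.5455·0.0000 + 0.4545·2.3967] = 0.9904; exercise value = 0.0000 ≤ continuation, so V_0 = 0.9904

$0.99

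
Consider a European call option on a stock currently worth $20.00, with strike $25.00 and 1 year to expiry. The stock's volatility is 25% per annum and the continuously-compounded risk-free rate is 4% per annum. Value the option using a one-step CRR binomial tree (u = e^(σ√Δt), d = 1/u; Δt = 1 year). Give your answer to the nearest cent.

CRR parameters: u = e^(σ√Δt) = e^(0.25·√1) = 1.2840, d = 1/u = 0.7788
Per-period rate: rΔt = 0.04·1 = 0.04, so R = e^0.04 = 1.0408
Risk-neutral probability p = (e^0.04 − 0.7788)/(1.2840 − 0.7788) = 0.2620/0.5052 = 0.5186
Terminal stock prices: S_u = 25.68, S_d = 15.58
Terminal payoffs (S − K): max(0.6805, 0) = 0.6805, max(-9.424, 0) = 0
Node 0 (S = 20): V_0 = e^(−0.04)·[0.5186·0.6805 + 0.4814·0.0000] = 0.3391

$0.34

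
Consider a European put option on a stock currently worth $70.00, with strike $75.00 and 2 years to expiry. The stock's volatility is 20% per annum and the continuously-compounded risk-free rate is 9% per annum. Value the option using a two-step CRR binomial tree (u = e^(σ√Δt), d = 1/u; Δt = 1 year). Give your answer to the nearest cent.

$4.15

CRR parameters: u = e^(σ√Δt) = e^(0.2·√1) = 1.2214, d = 1/u = 0.8187
Per-period rate: rΔt = 0.09·1 = 0.09, so R = e^0.09 = 1.0942
Risk-neutral probability p = (e^0.09 − 0.8187)/(1.2214 − 0.8187) = 0.2754/0.4027 = 0.6840
Terminal stock prices: S_uu = 104.4, S_ud = 70, S_dd = 46.92
Terminal payoffs (K − S): max(-29.43, 0) = 0, max(5, 0) = 5, max(28.08, 0) = 28.08
Node u (S = 85.5): V_u = e^(−0.09)·[0.6840·0.0000 + 0.3160·5.0000] = 1.4438
Node d (S = 57.31): V_d = e^(−0.09)·[0.6840·5.0000 + 0.3160·28.0776] = 11.2337
Node 0 (S = 70): V_0 = e^(−0.09)·[0.6840·1.4438 + 0.3160·11.2337] = 4.1465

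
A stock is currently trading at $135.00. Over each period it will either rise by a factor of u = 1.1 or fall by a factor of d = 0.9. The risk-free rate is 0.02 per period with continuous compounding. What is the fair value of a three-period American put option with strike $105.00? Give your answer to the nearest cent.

Risk-neutral probability p = (e^0.02 − 0.9)/(1.1 − 0.9) = 0.1202/0.2000 = 0.6010
Terminal stock prices: S_uuu = 179.7, S_uud = 147, S_udd = 120.3, S_ddd = 98.42
Terminal payoffs (K − S): max(-74.69, 0) = 0, max(-42.02, 0) = 0, max(-15.29, 0) = 0, max(6.585, 0) = 6.585
Node uu (S = 163.4): continuation = e^(−0.02)·[0.6010·0.0000 + 0.3990·0.0000] = 0.0000; exercise value = 0.0000 ≤ continuation, so V_uu = 0.0000
Node ud (S = 133.7): continuation = e^(−0.02)·[0.6010·0.0000 + 0.3990·0.0000] = 0.0000; exercise value = 0.0000 ≤ continuation, so V_ud = 0.0000
Node dd (S = 109.4): continuation = e^(−0.02)·[0.6010·0.0000 + 0.3990·6.5850] = 2.5753; exercise value = 0.0000 ≤ continuation, so V_dd = 2.5753
Node u (S = 148.5): continuation = e^(−0.02)·[0.6010·0.0000 + 0.3990·0.0000] = 0.0000; exercise value = 0.0000 ≤ continuation, so V_u = 0.0000
Node d (S = 121.5): continuation = e^(−0.02)·[0.6010·0.0000 + 0.3990·2.5753] = 1.0072; exercise value = 0.0000 ≤ continuation, so V_d = 1.0072
Node 0 (S = 135): continuation = e^(−0.02)·[0.6010·0.0000 + 0.3990·1.0072] = 0.3939; exercise value = 0.0000 ≤ continuation, so V_0 = 0.3939

$0.39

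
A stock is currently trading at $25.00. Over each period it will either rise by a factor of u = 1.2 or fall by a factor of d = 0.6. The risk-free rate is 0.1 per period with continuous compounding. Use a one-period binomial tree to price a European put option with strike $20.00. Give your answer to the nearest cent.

Risk-neutral probability p = (e^0.1 − 0.6)/(1.2 − 0.6) = 0.5052/0.6000 = 0.8420
Terminal stock prices: S_u = 30, S_d = 15
Terminal payoffs (K − S): max(-10, 0) = 0, max(5, 0) = 5
Node 0 (S = 25): V_0 = e^(−0.1)·[0.8420·0.0000 + 0.1580·5.0000] = 0.7150

$0.72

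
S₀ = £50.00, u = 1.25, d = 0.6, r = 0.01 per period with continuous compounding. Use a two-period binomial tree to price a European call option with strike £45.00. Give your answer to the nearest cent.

£12.92

Risk-neutral probability p = (e^0.01 − 0.6)/(1.25 − 0.6) = 0.4101/0.6500 = 0.6308
Terminal stock prices: S_uu = 78.12, S_ud = 37.5, S_dd = 18
Terminal payoffs (S − K): max(33.12, 0) = 33.12, max(-7.5, 0) = 0, max(-27, 0) = 0
Node u (S = 62.5): V_u = e^(−0.01)·[0.6308·33.1250 + 0.3692·0.0000] = 20.6889
Node d (S = 30): V_d = e^(−0.01)·[0.6308·0.0000 + 0.3692·0.0000] = 0.0000
Node 0 (S = 50): V_0 = e^(−0.01)·[0.6308·20.6889 + 0.3692·0.0000] = 12.9216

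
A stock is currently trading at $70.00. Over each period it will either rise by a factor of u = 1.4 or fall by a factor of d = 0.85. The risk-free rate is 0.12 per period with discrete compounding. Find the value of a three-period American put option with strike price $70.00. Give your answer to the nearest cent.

$4.77

Risk-neutral probability p = (1 + 0.12 − 0.85)/(1.4 − 0.85) = 0.2700/0.5500 = 0.4909
Terminal stock prices: S_uuu = 192.1, S_uud = 116.6, S_udd = 70.8, S_ddd = 42.99
Terminal payoffs (K − S): max(-122.1, 0) = 0, max(-46.62, 0) = 0, max(-0.805, 0) = 0, max(27.01, 0) = 27.01
Node uu (S = 137.2): continuation = 1/1.12·[0.4909·0.0000 + 0.5091·0.0000] = 0.0000; exercise value = 0.0000 ≤ continuation, so V_uu = 0.0000
Node ud (S = 83.3): continuation = 1/1.12·[0.4909·0.0000 + 0.5091·0.0000] = 0.0000; exercise value = 0.0000 ≤ continuation, so V_ud = 0.0000
Node dd (S = 50.57): continuation = 1/1.12·[0.4909·0.0000 + 0.5091·27.0113] = 12.2778; exercise value = 19.4250 > continuation, so V_dd = 19.4250 (exercise)
Node u (S = 98): continuation = 1/1.12·[0.4909·0.0000 + 0.5091·0.0000] = 0.0000; exercise value = 0.0000 ≤ continuation, so V_u = 0.0000
Node d (S = 59.5): continuation = 1/1.12·[0.4909·0.0000 + 0.5091·19.4250] = 8.8295; exercise value = 10.5000 > continuation, so V_d = 10.5000 (exercise)
Node 0 (S = 70): continuation = 1/1.12·[0.4909·0.0000 + 0.5091·10.5000] = 4.7727; exercise value = 0.0000 ≤ continuation, so V_0 = 4.7727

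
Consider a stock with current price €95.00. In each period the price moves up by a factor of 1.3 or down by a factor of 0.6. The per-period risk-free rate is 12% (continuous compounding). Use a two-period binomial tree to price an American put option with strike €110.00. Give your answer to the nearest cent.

Risk-neutral probability p = (e^0.12 − 0.6)/(1.3 − 0.6) = 0.5275/0.7000 = 0.7536
Terminal stock prices: S_uu = 160.6, S_ud = 74.1, S_dd = 34.2
Terminal payoffs (K − S): max(-50.55, 0) = 0, max(35.9, 0) = 35.9, max(75.8, 0) = 75.8
Node u (S = 123.5): continuation = e^(−0.12)·[0.7536·0.0000 + 0.2464·35.9000] = 7.8465; exercise value = 0.0000 ≤ continuation, so V_u = 7.8465
Node d (S = 57): continuation = e^(−0.12)·[0.7536·35.9000 + 0.2464·75.8000] = 40.5612; exercise value = 53.0000 > continuation, so V_d = 53.0000 (exercise)
Node 0 (S = 95): continuation = e^(−0.12)·[0.7536·7.8465 + 0.2464·53.0000] = 16.8283; exercise value = 15.0000 ≤ continuation, so V_0 = 16.8283

€16.83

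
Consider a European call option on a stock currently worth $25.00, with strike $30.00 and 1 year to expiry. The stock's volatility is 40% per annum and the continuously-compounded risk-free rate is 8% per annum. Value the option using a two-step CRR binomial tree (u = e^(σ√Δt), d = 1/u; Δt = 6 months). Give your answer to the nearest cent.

$3.25

CRR parameters: u = e^(σ√Δt) = e^(0.4·√0.5) = 1.3269, d = 1/u = 0.7536
Per-period rate: rΔt = 0.08·0.5 = 0.04, so R = e^0.04 = 1.0408
Risk-neutral probability p = (e^0.04 − 0.7536)/(1.3269 − 0.7536) = 0.2872/0.5733 = 0.5009
Terminal stock prices: S_uu = 44.02, S_ud = 25, S_dd = 14.2
Terminal payoffs (S − K): max(14.02, 0) = 14.02, max(-5, 0) = 0, max(-15.8, 0) = 0
Node u (S = 33.17): V_u = e^(−0.04)·[0.5009·14.0164 + 0.4991·0.0000] = 6.7461
Node d (S = 18.84): V_d = e^(−0.04)·[0.5009·0.0000 + 0.4991·0.0000] = 0.0000
Node 0 (S = 25): V_0 = e^(−0.04)·[0.5009·6.7461 + 0.4991·0.0000] = 3.2470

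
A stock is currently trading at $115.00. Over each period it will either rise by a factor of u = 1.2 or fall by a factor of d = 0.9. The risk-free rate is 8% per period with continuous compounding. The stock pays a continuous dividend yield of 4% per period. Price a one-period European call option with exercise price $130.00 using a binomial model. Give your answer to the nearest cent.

Per-period risk-free factor R = e^0.08 = 1.0833; dividend-adjusted growth = e^(0.08−0.04) = 1.0408.
Risk-neutral probability p = (1.0408 − 0.9)/(1.2 − 0.9) = 0.1408/0.3000 = 0.4694
Terminal stock prices: S_u = 138, S_d = 103.5
Terminal payoffs (S − K): max(8, 0) = 8, max(-26.5, 0) = 0
Node 0 (S = 115): V_0 = e^(−0.08)·[0.4694·8.0000 + 0.5306·0.0000] = 3.4663

$3.47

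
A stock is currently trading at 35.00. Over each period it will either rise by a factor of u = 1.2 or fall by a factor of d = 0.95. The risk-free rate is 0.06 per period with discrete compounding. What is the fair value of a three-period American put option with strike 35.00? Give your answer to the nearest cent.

Risk-neutral probability p = (1 + 0.06 − 0.95)/(1.2 − 0.95) = 0.1100/0.2500 = 0.4400
Terminal stock prices: S_uuu = 60.48, S_uud = 47.88, S_udd = 37.91, S_ddd = 30.01
Terminal payoffs (K − S): max(-25.48, 0) = 0, max(-12.88, 0) = 0, max(-2.905, 0) = 0, max(4.992, 0) = 4.992
Node uu (S = 50.4): continuation = 1/1.06·[0.4400·0.0000 + 0.5600·0.0000] = 0.0000; exercise value = 0.0000 ≤ continuation, so V_uu = 0.0000
Node ud (S = 39.9): continuation = 1/1.06·[0.4400·0.0000 + 0.5600·0.0000] = 0.0000; exercise value = 0.0000 ≤ continuation, so V_ud = 0.0000
Node dd (S = 31.59): continuation = 1/1.06·[0.4400·0.0000 + 0.5600·4.9919] = 2.6372; exercise value = 3.4125 > continuation, so V_dd = 3.4125 (exercise)
Node u (S = 42): continuation = 1/1.06·[0.4400·0.0000 + 0.5600·0.0000] = 0.0000; exercise value = 0.0000 ≤ continuation, so V_u = 0.0000
Node d (S = 33.25): continuation = 1/1.06·[0.4400·0.0000 + 0.5600·3.4125] = 1.8028; exercise value = 1.7500 ≤ continuation, so V_d = 1.8028
Node 0 (S = 35): continuation = 1/1.06·[0.4400·0.0000 + 0.5600·1.8028] = 0.9524; exercise value = 0.0000 ≤ continuation, so V_0 = 0.9524

0.95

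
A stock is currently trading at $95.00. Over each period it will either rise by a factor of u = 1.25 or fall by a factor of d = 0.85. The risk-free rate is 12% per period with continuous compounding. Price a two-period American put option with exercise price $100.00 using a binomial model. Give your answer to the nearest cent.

Risk-neutral probability p = (e^0.12 − 0.85)/(1.25 − 0.85) = 0.2775/0.4000 = 0.6937
Terminal stock prices: S_uu = 148.4, S_ud = 100.9, S_dd = 68.64
Terminal payoffs (K − S): max(-48.44, 0) = 0, max(-0.9375, 0) = 0, max(31.36, 0) = 31.36
Node u (S = 118.8): continuation = e^(−0.12)·[0.6937·0.0000 + 0.3063·0.0000] = 0.0000; exercise value = 0.0000 ≤ continuation, so V_u = 0.0000
Node d (S = 80.75): continuation = e^(−0.12)·[0.6937·0.0000 + 0.3063·31.3625] = 8.5189; exercise value = 19.2500 > continuation, so V_d = 19.2500 (exercise)
Node 0 (S = 95): continuation = e^(−0.12)·[0.6937·0.0000 + 0.3063·19.2500] = 5.2288; exercise value = 5.0000 ≤ continuation, so V_0 = 5.2288

$5.23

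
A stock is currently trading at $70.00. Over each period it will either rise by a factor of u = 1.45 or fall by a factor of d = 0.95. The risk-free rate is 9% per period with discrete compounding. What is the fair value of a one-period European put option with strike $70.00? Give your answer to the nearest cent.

$2.31

Risk-neutral probability p = (1 + 0.09 − 0.95)/(1.45 − 0.95) = 0.1400/0.5000 = 0.2800
Terminal stock prices: S_u = 101.5, S_d = 66.5
Terminal payoffs (K − S): max(-31.5, 0) = 0, max(3.5, 0) = 3.5
Node 0 (S = 70): V_0 = 1/1.09·[0.2800·0.0000 + 0.7200·3.5000] = 2.3119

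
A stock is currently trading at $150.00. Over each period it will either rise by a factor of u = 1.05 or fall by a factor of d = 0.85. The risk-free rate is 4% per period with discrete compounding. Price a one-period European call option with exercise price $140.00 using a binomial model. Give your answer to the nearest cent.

Risk-neutral probability p = (1 + 0.04 − 0.85)/(1.05 − 0.85) = 0.1900/0.2000 = 0.9500
Terminal stock prices: S_u = 157.5, S_d = 127.5
Terminal payoffs (S − K): max(17.5, 0) = 17.5, max(-12.5, 0) = 0
Node 0 (S = 150): V_0 = 1/1.04·[0.9500·17.5000 + 0.0500·0.0000] = 15.9856

$15.99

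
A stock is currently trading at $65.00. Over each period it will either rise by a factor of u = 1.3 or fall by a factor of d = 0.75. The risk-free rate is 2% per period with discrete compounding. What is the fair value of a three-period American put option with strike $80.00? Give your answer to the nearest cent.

Risk-neutral probability p = (1 + 0.02 − 0.75)/(1.3 − 0.75) = 0.2700/0.5500 = 0.4909
Terminal stock prices: S_uuu = 142.8, S_uud = 82.39, S_udd = 47.53, S_ddd = 27.42
Terminal payoffs (K − S): max(-62.81, 0) = 0, max(-2.388, 0) = 0, max(32.47, 0) = 32.47, max(52.58, 0) = 52.58
Node uu (S = 109.9): continuation = 1/1.02·[0.4909·0.0000 + 0.5091·0.0000] = 0.0000; exercise value = 0.0000 ≤ continuation, so V_uu = 0.0000
Node ud (S = 63.38): continuation = 1/1.02·[0.4909·0.0000 + 0.5091·32.4688] = 16.2054; exercise value = 16.6250 > continuation, so V_ud = 16.6250 (exercise)
Node dd (S = 36.56): continuation = 1/1.02·[0.4909·32.4688 + 0.5091·52.5781] = 41.8689; exercise value = 43.4375 > continuation, so V_dd = 43.4375 (exercise)
Node u (S = 84.5): continuation = 1/1.02·[0.4909·0.0000 + 0.5091·16.6250] = 8.2977; exercise value = 0.0000 ≤ continuation, so V_u = 8.2977
Node d (S = 48.75): continuation = 1/1.02·[0.4909·16.6250 + 0.5091·43.4375] = 29.6814; exercise value = 31.2500 > continuation, so V_d = 31.2500 (exercise)
Node 0 (S = 65): continuation = 1/1.02·[0.4909·8.2977 + 0.5091·31.2500] = 19.5907; exercise value = 15.0000 ≤ continuation, so V_0 = 19.5907

$19.59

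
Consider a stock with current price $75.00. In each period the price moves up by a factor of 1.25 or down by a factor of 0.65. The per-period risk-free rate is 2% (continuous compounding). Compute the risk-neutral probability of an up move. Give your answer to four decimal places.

Risk-neutral probability p = (e^0.02 − 0.65)/(1.25 − 0.65) = 0.3702/0.6000 = 0.6170

p = 0.6170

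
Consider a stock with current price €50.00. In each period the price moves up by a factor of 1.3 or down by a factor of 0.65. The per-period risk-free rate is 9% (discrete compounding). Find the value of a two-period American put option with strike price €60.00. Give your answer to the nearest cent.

Risk-neutral probability p = (1 + 0.09 − 0.65)/(1.3 − 0.65) = 0.4400/0.6500 = 0.6769
Terminal stock prices: S_uu = 84.5, S_ud = 42.25, S_dd = 21.13
Terminal payoffs (K − S): max(-24.5, 0) = 0, max(17.75, 0) = 17.75, max(38.88, 0) = 38.88
Node u (S = 65): continuation = 1/1.09·[0.6769·0.0000 + 0.3231·17.7500] = 5.2611; exercise value = 0.0000 ≤ continuation, so V_u = 5.2611
Node d (S = 32.5): continuation = 1/1.09·[0.6769·17.7500 + 0.3231·38.8750] = 22.5459; exercise value = 27.5000 > continuation, so V_d = 27.5000 (exercise)
Node 0 (S = 50): continuation = 1/1.09·[0.6769·5.2611 + 0.3231·27.5000] = 11.4183; exercise value = 10.0000 ≤ continuation, so V_0 = 11.4183

€11.42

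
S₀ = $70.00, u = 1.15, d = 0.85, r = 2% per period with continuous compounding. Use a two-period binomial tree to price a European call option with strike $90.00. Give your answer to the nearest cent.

$0.80

Risk-neutral probability p = (e^0.02 − 0.85)/(1.15 − 0.85) = 0.1702/0.3000 = 0.5673
Terminal stock prices: S_uu = 92.57, S_ud = 68.42, S_dd = 50.57
Terminal payoffs (S − K): max(2.575, 0) = 2.575, max(-21.58, 0) = 0, max(-39.43, 0) = 0
Node u (S = 80.5): V_u = e^(−0.02)·[0.5673·2.5750 + 0.4327·0.0000] = 1.4320
Node d (S = 59.5): V_d = e^(−0.02)·[0.5673·0.0000 + 0.4327·0.0000] = 0.0000
Node 0 (S = 70): V_0 = e^(−0.02)·[0.5673·1.4320 + 0.4327·0.0000] = 0.7963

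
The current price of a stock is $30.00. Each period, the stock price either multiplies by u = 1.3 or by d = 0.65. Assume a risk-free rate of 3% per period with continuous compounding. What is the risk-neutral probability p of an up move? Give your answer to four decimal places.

p = 0.5853

Risk-neutral probability p = (e^0.03 − 0.65)/(1.3 − 0.65) = 0.3805/0.6500 = 0.5853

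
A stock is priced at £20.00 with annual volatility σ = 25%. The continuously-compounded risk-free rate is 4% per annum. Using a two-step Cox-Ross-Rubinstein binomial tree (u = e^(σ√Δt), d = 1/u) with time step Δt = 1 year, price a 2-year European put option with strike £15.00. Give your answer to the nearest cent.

£0.61

CRR parameters: u = e^(σ√Δt) = e^(0.25·√1) = 1.2840, d = 1/u = 0.7788
Per-period rate: rΔt = 0.04·1 = 0.04, so R = e^0.04 = 1.0408
Risk-neutral probability p = (e^0.04 − 0.7788)/(1.2840 − 0.7788) = 0.2620/0.5052 = 0.5186
Terminal stock prices: S_uu = 32.97, S_ud = 20, S_dd = 12.13
Terminal payoffs (K − S): max(-17.97, 0) = 0, max(-5, 0) = 0, max(2.869, 0) = 2.869
Node u (S = 25.68): V_u = e^(−0.04)·[0.5186·0.0000 + 0.4814·0.0000] = 0.0000
Node d (S = 15.58): V_d = e^(−0.04)·[0.5186·0.0000 + 0.4814·2.8694] = 1.3272
Node 0 (S = 20): V_0 = e^(−0.04)·[0.5186·0.0000 + 0.4814·1.3272] = 0.6138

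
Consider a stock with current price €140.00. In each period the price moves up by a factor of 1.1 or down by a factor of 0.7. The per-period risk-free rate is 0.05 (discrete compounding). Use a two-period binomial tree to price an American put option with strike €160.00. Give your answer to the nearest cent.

Risk-neutral probability p = (1 + 0.05 − 0.7)/(1.1 − 0.7) = 0.3500/0.4000 = 0.8750
Terminal stock prices: S_uu = 169.4, S_ud = 107.8, S_dd = 68.6
Terminal payoffs (K − S): max(-9.4, 0) = 0, max(52.2, 0) = 52.2, max(91.4, 0) = 91.4
Node u (S = 154): continuation = 1/1.05·[0.8750·0.0000 + 0.1250·52.2000] = 6.2143; exercise value = 6.0000 ≤ continuation, so V_u = 6.2143
Node d (S = 98): continuation = 1/1.05·[0.8750·52.2000 + 0.1250·91.4000] = 54.3810; exercise value = 62.0000 > continuation, so V_d = 62.0000 (exercise)
Node 0 (S = 140): continuation = 1/1.05·[0.8750·6.2143 + 0.1250·62.0000] = 12.5595; exercise value = 20.0000 > continuation, so V_0 = 20.0000 (exercise)

€20.00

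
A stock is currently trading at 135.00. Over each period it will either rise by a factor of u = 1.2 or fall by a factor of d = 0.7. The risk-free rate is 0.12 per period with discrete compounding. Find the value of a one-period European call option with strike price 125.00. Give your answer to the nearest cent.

27.75

Risk-neutral probability p = (1 + 0.12 − 0.7)/(1.2 − 0.7) = 0.4200/0.5000 = 0.8400
Terminal stock prices: S_u = 162, S_d = 94.5
Terminal payoffs (S − K): max(37, 0) = 37, max(-30.5, 0) = 0
Node 0 (S = 135): V_0 = 1/1.12·[0.8400·37.0000 + 0.1600·0.0000] = 27.7500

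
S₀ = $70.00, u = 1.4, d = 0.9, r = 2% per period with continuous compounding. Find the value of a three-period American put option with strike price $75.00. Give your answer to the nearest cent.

$10.14

Risk-neutral probability p = (e^0.02 − 0.9)/(1.4 − 0.9) = 0.1202/0.5000 = 0.2404
Terminal stock prices: S_uuu = 192.1, S_uud = 123.5, S_udd = 79.38, S_ddd = 51.03
Terminal payoffs (K − S): max(-117.1, 0) = 0, max(-48.48, 0) = 0, max(-4.38, 0) = 0, max(23.97, 0) = 23.97
Node uu (S = 137.2): continuation = e^(−0.02)·[0.2404·0.0000 + 0.7596·0.0000] = 0.0000; exercise value = 0.0000 ≤ continuation, so V_uu = 0.0000
Node ud (S = 88.2): continuation = e^(−0.02)·[0.2404·0.0000 + 0.7596·0.0000] = 0.0000; exercise value = 0.0000 ≤ continuation, so V_ud = 0.0000
Node dd (S = 56.7): continuation = e^(−0.02)·[0.2404·0.0000 + 0.7596·23.9700] = 17.8470; exercise value = 18.3000 > continuation, so V_dd = 18.3000 (exercise)
Node u (S = 98): continuation = e^(−0.02)·[0.2404·0.0000 + 0.7596·0.0000] = 0.0000; exercise value = 0.0000 ≤ continuation, so V_u = 0.0000
Node d (S = 63): continuation = e^(−0.02)·[0.2404·0.0000 + 0.7596·18.3000] = 13.6254; exercise value = 12.0000 ≤ continuation, so V_d = 13.6254
Node 0 (S = 70): continuation = e^(−0.02)·[0.2404·0.0000 + 0.7596·13.6254] = 10.1449; exercise value = 5.0000 ≤ continuation, so V_0 = 10.1449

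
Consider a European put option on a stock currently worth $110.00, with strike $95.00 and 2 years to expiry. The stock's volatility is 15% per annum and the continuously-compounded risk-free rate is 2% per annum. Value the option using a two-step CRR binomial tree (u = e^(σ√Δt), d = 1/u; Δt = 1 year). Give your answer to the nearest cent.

CRR parameters: u = e^(σ√Δt) = e^(0.15·√1) = 1.1618, d = 1/u = 0.8607
Per-period rate: rΔt = 0.02·1 = 0.02, so R = e^0.02 = 1.0202
Risk-neutral probability p = (e^0.02 − 0.8607)/(1.1618 − 0.8607) = 0.1595/0.3011 = 0.5297
Terminal stock prices: S_uu = 148.5, S_ud = 110, S_dd = 81.49
Terminal payoffs (K − S): max(-53.48, 0) = 0, max(-15, 0) = 0, max(13.51, 0) = 13.51
Node u (S = 127.8): V_u = e^(−0.02)·[0.5297·0.0000 + 0.4703·0.0000] = 0.0000
Node d (S = 94.68): V_d = e^(−0.02)·[0.5297·0.0000 + 0.4703·13.5100] = 6.2285
Node 0 (S = 110): V_0 = e^(−0.02)·[0.5297·0.0000 + 0.4703·6.2285] = 2.8715

$2.87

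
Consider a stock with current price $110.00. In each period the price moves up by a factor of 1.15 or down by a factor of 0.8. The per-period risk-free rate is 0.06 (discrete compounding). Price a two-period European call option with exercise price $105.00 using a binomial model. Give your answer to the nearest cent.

$19.88

Risk-neutral probability p = (1 + 0.06 − 0.8)/(1.15 − 0.8) = 0.2600/0.3500 = 0.7429
Terminal stock prices: S_uu = 145.5, S_ud = 101.2, S_dd = 70.4
Terminal payoffs (S − K): max(40.47, 0) = 40.47, max(-3.8, 0) = 0, max(-34.6, 0) = 0
Node u (S = 126.5): V_u = 1/1.06·[0.7429·40.4750 + 0.2571·0.0000] = 28.3652
Node d (S = 88): V_d = 1/1.06·[0.7429·0.0000 + 0.2571·0.0000] = 0.0000
Node 0 (S = 110): V_0 = 1/1.06·[0.7429·28.3652 + 0.2571·0.0000] = 19.8786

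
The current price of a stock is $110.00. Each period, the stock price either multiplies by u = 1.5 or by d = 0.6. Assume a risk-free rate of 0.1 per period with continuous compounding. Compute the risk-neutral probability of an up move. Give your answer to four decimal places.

p = 0.5613

Risk-neutral probability p = (e^0.1 − 0.6)/(1.5 − 0.6) = 0.5052/0.9000 = 0.5613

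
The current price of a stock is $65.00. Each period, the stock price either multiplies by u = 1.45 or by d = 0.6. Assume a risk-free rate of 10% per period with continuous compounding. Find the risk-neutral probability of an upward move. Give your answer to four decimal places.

p = 0.5943

Risk-neutral probability p = (e^0.1 − 0.6)/(1.45 − 0.6) = 0.5052/0.8500 = 0.5943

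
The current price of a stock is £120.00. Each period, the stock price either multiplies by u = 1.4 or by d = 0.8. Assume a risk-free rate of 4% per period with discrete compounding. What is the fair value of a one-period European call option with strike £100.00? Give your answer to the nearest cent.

£26.15

Risk-neutral probability p = (1 + 0.04 − 0.8)/(1.4 − 0.8) = 0.2400/0.6000 = 0.4000
Terminal stock prices: S_u = 168, S_d = 96
Terminal payoffs (S − K): max(68, 0) = 68, max(-4, 0) = 0
Node 0 (S = 120): V_0 = 1/1.04·[0.4000·68.0000 + 0.6000·0.0000] = 26.1538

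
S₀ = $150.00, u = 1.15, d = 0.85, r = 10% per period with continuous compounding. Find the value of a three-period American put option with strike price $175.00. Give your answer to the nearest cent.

Risk-neutral probability p = (e^0.1 − 0.85)/(1.15 − 0.85) = 0.2552/0.3000 = 0.8506
Terminal stock prices: S_uuu = 228.1, S_uud = 168.6, S_udd = 124.6, S_ddd = 92.12
Terminal payoffs (K − S): max(-53.13, 0) = 0, max(6.381, 0) = 6.381, max(50.37, 0) = 50.37, max(82.88, 0) = 82.88
Node uu (S = 198.4): continuation = e^(−0.1)·[0.8506·0.0000 + 0.1494·6.3813] = 0.8628; exercise value = 0.0000 ≤ continuation, so V_uu = 0.8628
Node ud (S = 146.6): continuation = e^(−0.1)·[0.8506·6.3813 + 0.1494·50.3688] = 11.7215; exercise value = 28.3750 > continuation, so V_ud = 28.3750 (exercise)
Node dd (S = 108.4): continuation = e^(−0.1)·[0.8506·50.3688 + 0.1494·82.8813] = 49.9715; exercise value = 66.6250 > continuation, so V_dd = 66.6250 (exercise)
Node u (S = 172.5): continuation = e^(−0.1)·[0.8506·0.8628 + 0.1494·28.3750] = 4.5006; exercise value = 2.5000 ≤ continuation, so V_u = 4.5006
Node d (S = 127.5): continuation = e^(−0.1)·[0.8506·28.3750 + 0.1494·66.6250] = 30.8465; exercise value = 47.5000 > continuation, so V_d = 47.5000 (exercise)
Node 0 (S = 150): continuation = e^(−0.1)·[0.8506·4.5006 + 0.1494·47.5000] = 9.8863; exercise value = 25.0000 > continuation, so V_0 = 25.0000 (exercise)

$25.00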